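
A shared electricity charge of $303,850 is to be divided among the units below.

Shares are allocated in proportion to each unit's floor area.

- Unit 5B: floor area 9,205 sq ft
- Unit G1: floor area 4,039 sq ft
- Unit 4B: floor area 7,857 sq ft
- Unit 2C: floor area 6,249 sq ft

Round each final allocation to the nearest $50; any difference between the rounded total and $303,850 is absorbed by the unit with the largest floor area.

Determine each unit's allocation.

Floor area total: 9,205 + 4,039 + 7,857 + 6,249 = 27,350.
Raw shares: Unit 5B 102,264.69; Unit G1 44,872.03; Unit 4B 87,288.83; Unit 2C 69,424.45.
At nearest $50: Unit 5B $102,250; Unit G1 $44,850; Unit 4B $87,300; Unit 2C $69,400. Sum = $303,800.
Difference $303,850 − $303,800 = +$50 applied to largest floor area (Unit 5B): Unit 5B becomes $102,300.

Unit 5B: $102,300 | Unit G1: $44,850 | Unit 4B: $87,300 | Unit 2C: $69,400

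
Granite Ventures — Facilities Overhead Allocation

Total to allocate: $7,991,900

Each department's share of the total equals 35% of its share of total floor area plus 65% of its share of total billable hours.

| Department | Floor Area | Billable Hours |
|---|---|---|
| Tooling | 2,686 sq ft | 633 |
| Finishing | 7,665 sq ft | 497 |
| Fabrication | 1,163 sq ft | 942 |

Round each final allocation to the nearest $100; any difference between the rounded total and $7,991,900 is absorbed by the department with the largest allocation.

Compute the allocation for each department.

Totals — floor area 11,514, billable hours 2,072.
Blended shares (35% floor area + 65% billable hours): Tooling 0.2802; Finishing 0.3889; Fabrication 0.3309.
Raw shares: Tooling 2,239,527.64; Finishing 3,108,138.78; Fabrication 2,644,233.58.
At nearest $100: Tooling $2,239,500; Finishing $3,108,100; Fabrication $2,644,200. Sum = $7,991,800.
Difference $7,991,900 − $7,991,800 = +$100 applied to largest allocation (Finishing): Finishing becomes $3,108,200.

Tooling: $2,239,500; Finishing: $3,108,200; Fabrication: $2,644,200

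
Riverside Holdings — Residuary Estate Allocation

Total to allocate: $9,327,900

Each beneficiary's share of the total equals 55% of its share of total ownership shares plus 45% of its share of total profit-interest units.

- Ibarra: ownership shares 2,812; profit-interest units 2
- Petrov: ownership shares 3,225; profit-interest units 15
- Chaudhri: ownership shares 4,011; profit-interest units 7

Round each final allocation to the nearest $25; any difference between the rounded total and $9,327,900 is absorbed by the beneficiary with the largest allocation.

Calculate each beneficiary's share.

Ibarra: $1,785,550 | Petrov: $4,270,100 | Chaudhri: $3,272,250

Totals — ownership shares 10,048, profit-interest units 24.
Blended shares (55% ownership shares + 45% profit-interest units): Ibarra 0.1914; Petrov 0.4578; Chaudhri 0.3508.
Pro-rata amounts: Ibarra 1,785,557.61; Petrov 4,270,104.30; Chaudhri 3,272,238.09.
At nearest $25: Ibarra $1,785,550; Petrov $4,270,100; Chaudhri $3,272,250. Sum = $9,327,900.
Sum already equals the total — no adjustment.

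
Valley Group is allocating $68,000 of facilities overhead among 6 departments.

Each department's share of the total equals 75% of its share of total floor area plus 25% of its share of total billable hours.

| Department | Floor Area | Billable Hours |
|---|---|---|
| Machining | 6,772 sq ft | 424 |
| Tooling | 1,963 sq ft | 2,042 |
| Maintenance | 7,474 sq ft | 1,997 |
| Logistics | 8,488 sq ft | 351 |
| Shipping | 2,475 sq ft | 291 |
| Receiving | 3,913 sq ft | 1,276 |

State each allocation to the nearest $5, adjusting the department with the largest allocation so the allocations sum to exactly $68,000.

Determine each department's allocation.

Totals — floor area 31,085, billable hours 6,381.
Composite weights (75% floor area + 25% billable hours): Machining 0.1800; Tooling 0.1274; Maintenance 0.2586; Logistics 0.2185; Shipping 0.0711; Receiving 0.1444.
Raw shares: Machining 12,240.17; Tooling 8,660.83; Maintenance 17,582.64; Logistics 14,861.06; Shipping 4,835.91; Receiving 9,819.38.
After rounding ($5): Machining $12,240; Tooling $8,660; Maintenance $17,585; Logistics $14,860; Shipping $4,835; Receiving $9,820. Sum = $68,000.
No rounding difference to absorb.

Machining: $12,240; Tooling: $8,660; Maintenance: $17,585; Logistics: $14,860; Shipping: $4,835; Receiving: $9,820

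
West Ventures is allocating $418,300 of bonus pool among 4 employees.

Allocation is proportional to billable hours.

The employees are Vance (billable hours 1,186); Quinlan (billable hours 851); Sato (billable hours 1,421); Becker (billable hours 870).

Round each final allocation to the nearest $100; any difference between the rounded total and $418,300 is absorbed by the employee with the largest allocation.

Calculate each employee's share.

Vance: $114,600 | Quinlan: $82,200 | Sato: $137,400 | Becker: $84,100

Total billable hours = 4,328.
Pro-rata amounts: Vance 1,186/4,328 × $418,300 = 114,626.57; Quinlan 851/4,328 × $418,300 = 82,248.91; Sato 1,421/4,328 × $418,300 = 137,339.26; Becker 870/4,328 × $418,300 = 84,085.26.
At nearest $100: Vance $114,600; Quinlan $82,200; Sato $137,300; Becker $84,100. Sum = $418,200.
Difference $418,300 − $418,200 = +$100 applied to largest allocation (Sato): Sato becomes $137,400.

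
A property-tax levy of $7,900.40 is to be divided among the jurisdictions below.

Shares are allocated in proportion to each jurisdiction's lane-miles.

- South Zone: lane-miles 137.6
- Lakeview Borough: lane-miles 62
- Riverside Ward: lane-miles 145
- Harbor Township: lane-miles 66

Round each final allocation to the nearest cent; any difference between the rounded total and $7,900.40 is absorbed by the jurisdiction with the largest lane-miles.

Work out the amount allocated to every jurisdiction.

South Zone: $2,647.58 · Lakeview Borough: $1,192.95 · Riverside Ward: $2,789.96 · Harbor Township: $1,269.91

Lane-miles total: 137.6 + 62 + 145 + 66 = 410.6.
Pro-rata amounts: South Zone 2,647.5768; Lakeview Borough 1,192.9489; Riverside Ward 2,789.9610; Harbor Township 1,269.9133.
At nearest cent: South Zone $2,647.58; Lakeview Borough $1,192.95; Riverside Ward $2,789.96; Harbor Township $1,269.91. Sum = $7,900.40.
No rounding difference to absorb.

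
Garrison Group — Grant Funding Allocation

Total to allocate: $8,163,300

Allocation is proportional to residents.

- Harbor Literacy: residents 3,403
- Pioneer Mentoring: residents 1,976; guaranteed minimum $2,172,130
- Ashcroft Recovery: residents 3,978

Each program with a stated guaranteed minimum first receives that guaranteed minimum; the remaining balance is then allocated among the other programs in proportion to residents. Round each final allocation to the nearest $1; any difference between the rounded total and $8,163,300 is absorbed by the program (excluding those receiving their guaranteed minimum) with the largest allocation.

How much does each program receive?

Fund the minimums — Pioneer Mentoring $2,172,130. Residual $5,991,170.
Residual split over remaining residents 7,381: Harbor Literacy 2,762,220.77 → $2,762,221; Ashcroft Recovery 3,228,949.23 → $3,228,949.

Harbor Literacy: $2,762,221; Pioneer Mentoring: $2,172,130; Ashcroft Recovery: $3,228,949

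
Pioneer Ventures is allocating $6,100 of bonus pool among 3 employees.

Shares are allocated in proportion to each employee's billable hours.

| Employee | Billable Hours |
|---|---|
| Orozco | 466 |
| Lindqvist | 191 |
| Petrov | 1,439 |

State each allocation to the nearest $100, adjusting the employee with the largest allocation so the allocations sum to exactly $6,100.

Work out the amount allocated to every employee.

Billable hours total: 2,096.
Raw shares: Orozco 466/2,096 × $6,100 = 1,356.20; Lindqvist 191/2,096 × $6,100 = 555.87; Petrov 1,439/2,096 × $6,100 = 4,187.93.
At nearest $100: Orozco $1,400; Lindqvist $600; Petrov $4,200. Sum = $6,200.
Difference $6,100 − $6,200 = −$100 applied to largest allocation (Petrov): Petrov becomes $4,100.

Orozco: $1,400 | Lindqvist: $600 | Petrov: $4,100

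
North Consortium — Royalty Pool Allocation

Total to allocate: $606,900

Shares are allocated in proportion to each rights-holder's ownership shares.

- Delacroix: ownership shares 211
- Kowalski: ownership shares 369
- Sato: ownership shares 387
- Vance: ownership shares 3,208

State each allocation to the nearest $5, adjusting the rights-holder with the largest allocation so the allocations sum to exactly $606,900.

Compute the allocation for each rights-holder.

Delacroix: $30,670 | Kowalski: $53,640 | Sato: $56,255 | Vance: $466,335

Sum of ownership shares: 4,175.
Proportional shares: Delacroix 211/4,175 × $606,900 = 30,672.07; Kowalski 369/4,175 × $606,900 = 53,639.78; Sato 387/4,175 × $606,900 = 56,256.36; Vance 3,208/4,175 × $606,900 = 466,331.78.
Rounded to nearest $5: Delacroix $30,670; Kowalski $53,640; Sato $56,255; Vance $466,330. Sum = $606,895.
Difference $606,900 − $606,895 = +$5 applied to largest allocation (Vance): Vance becomes $466,335.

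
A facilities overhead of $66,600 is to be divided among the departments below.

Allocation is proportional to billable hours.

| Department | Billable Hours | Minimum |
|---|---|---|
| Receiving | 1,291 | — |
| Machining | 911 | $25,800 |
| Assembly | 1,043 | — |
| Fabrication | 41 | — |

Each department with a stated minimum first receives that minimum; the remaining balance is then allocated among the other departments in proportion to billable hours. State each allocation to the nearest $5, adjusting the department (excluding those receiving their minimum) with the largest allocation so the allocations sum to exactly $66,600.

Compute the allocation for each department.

Receiving: $22,175 · Machining: $25,800 · Assembly: $17,920 · Fabrication: $705

Fund the minimums — Machining $25,800. Residual $40,800.
Residual split over remaining billable hours 2,375: Receiving 22,178.02 → $22,180; Assembly 17,917.64 → $17,920; Fabrication 704.34 → $705.
Rounding difference −$5 applied to Receiving → $22,175.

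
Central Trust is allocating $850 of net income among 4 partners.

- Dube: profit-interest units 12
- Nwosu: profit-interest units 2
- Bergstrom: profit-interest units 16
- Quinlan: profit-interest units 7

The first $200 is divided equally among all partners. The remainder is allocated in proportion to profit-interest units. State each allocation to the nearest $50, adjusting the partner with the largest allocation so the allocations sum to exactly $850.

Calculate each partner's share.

$200 shared equally gives $50 per partner.
Remainder $650 by profit-interest units (total 37): Dube 210.81 → $200; Nwosu 35.14 → $50; Bergstrom 281.08 → $300; Quinlan 122.97 → $100.
Totals: Dube $50 + $200 = $250; Nwosu $50 + $50 = $100; Bergstrom $50 + $300 = $350; Quinlan $50 + $100 = $150.

Dube: $250 · Nwosu: $100 · Bergstrom: $350 · Quinlan: $150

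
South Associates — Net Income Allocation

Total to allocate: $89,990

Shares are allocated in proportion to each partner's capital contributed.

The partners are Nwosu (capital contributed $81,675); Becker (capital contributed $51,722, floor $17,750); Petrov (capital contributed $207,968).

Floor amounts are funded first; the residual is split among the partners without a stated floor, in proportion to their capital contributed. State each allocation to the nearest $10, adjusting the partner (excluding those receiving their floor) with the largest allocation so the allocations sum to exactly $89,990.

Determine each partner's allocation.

Nwosu: $20,370; Becker: $17,750; Petrov: $51,870

Fund the minimums — Becker $17,750. Residual $72,240.
Residual split over remaining capital contributed 289,643: Nwosu 20,370.60 → $20,370; Petrov 51,869.40 → $51,870.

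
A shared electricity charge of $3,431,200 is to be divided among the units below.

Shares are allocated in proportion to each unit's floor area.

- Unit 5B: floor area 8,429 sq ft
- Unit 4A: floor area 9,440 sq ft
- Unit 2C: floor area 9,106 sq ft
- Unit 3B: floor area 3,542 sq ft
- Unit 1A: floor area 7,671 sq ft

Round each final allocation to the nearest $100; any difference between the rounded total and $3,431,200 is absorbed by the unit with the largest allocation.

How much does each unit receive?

Floor area total: 38,188.
Unrounded shares: Unit 5B 8,429/38,188 × $3,431,200 = 757,347.46; Unit 4A 9,440/38,188 × $3,431,200 = 848,186.03; Unit 2C 9,106/38,188 × $3,431,200 = 818,176.06; Unit 3B 3,542/38,188 × $3,431,200 = 318,249.46; Unit 1A 7,671/38,188 × $3,431,200 = 689,241.00.
After rounding ($100): Unit 5B $757,300; Unit 4A $848,200; Unit 2C $818,200; Unit 3B $318,200; Unit 1A $689,200. Sum = $3,431,100.
Difference $3,431,200 − $3,431,100 = +$100 applied to largest allocation (Unit 4A): Unit 4A becomes $848,300.

Unit 5B: $757,300 | Unit 4A: $848,300 | Unit 2C: $818,200 | Unit 3B: $318,200 | Unit 1A: $689,200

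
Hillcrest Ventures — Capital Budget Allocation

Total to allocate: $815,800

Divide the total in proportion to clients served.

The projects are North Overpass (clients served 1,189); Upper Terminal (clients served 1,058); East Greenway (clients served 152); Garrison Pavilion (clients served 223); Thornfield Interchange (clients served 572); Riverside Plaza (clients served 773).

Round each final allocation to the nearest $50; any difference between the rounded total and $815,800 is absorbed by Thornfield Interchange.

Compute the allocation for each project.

Clients served total: 3,967.
Unrounded shares: North Overpass 1,189/3,967 × $815,800 = 244,513.79; Upper Terminal 1,058/3,967 × $815,800 = 217,574.09; East Greenway 152/3,967 × $815,800 = 31,258.28; Garrison Pavilion 223/3,967 × $815,800 = 45,859.19; Thornfield Interchange 572/3,967 × $815,800 = 117,629.85; Riverside Plaza 773/3,967 × $815,800 = 158,964.81.
At nearest $50: North Overpass $244,500; Upper Terminal $217,550; East Greenway $31,250; Garrison Pavilion $45,850; Thornfield Interchange $117,650; Riverside Plaza $158,950. Sum = $815,750.
Difference $815,800 − $815,750 = +$50 applied to Thornfield Interchange: Thornfield Interchange becomes $117,700.

North Overpass: $244,500; Upper Terminal: $217,550; East Greenway: $31,250; Garrison Pavilion: $45,850; Thornfield Interchange: $117,700; Riverside Plaza: $158,950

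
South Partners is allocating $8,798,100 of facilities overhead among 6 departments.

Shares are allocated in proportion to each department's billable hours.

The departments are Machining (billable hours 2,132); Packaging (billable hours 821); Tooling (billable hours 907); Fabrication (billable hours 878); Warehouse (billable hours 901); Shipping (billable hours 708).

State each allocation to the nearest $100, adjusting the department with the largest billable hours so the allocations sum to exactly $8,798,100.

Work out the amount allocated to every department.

Total billable hours = 6,347.
Raw shares: Machining 2,132/6,347 × $8,798,100 = 2,955,340.98; Packaging 821/6,347 × $8,798,100 = 1,138,055.79; Tooling 907/6,347 × $8,798,100 = 1,257,267.48; Fabrication 878/6,347 × $8,798,100 = 1,217,068.19; Warehouse 901/6,347 × $8,798,100 = 1,248,950.39; Shipping 708/6,347 × $8,798,100 = 981,417.17.
Rounded to nearest $100: Machining $2,955,300; Packaging $1,138,100; Tooling $1,257,300; Fabrication $1,217,100; Warehouse $1,249,000; Shipping $981,400. Sum = $8,798,200.
Difference $8,798,100 − $8,798,200 = −$100 applied to largest billable hours (Machining): Machining becomes $2,955,200.

Machining: $2,955,200 | Packaging: $1,138,100 | Tooling: $1,257,300 | Fabrication: $1,217,100 | Warehouse: $1,249,000 | Shipping: $981,400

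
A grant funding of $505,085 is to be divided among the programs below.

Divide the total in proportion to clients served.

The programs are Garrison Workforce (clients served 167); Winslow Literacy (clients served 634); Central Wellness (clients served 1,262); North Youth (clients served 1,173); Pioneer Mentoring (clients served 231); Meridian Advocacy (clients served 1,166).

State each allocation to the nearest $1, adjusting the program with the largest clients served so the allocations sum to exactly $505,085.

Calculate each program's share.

Garrison Workforce: $18,206; Winslow Literacy: $69,118; Central Wellness: $137,583; North Youth: $127,879; Pioneer Mentoring: $25,183; Meridian Advocacy: $127,116

Combined clients served = 4,633.
Unrounded shares: Garrison Workforce 167/4,633 × $505,085 = 18,206.17; Winslow Literacy 634/4,633 × $505,085 = 69,118.04; Central Wellness 1,262/4,633 × $505,085 = 137,581.97; North Youth 1,173/4,633 × $505,085 = 127,879.28; Pioneer Mentoring 231/4,633 × $505,085 = 25,183.39; Meridian Advocacy 1,166/4,633 × $505,085 = 127,116.15.
After rounding ($1): Garrison Workforce $18,206; Winslow Literacy $69,118; Central Wellness $137,582; North Youth $127,879; Pioneer Mentoring $25,183; Meridian Advocacy $127,116. Sum = $505,084.
Difference $505,085 − $505,084 = +$1 applied to largest clients served (Central Wellness): Central Wellness becomes $137,583.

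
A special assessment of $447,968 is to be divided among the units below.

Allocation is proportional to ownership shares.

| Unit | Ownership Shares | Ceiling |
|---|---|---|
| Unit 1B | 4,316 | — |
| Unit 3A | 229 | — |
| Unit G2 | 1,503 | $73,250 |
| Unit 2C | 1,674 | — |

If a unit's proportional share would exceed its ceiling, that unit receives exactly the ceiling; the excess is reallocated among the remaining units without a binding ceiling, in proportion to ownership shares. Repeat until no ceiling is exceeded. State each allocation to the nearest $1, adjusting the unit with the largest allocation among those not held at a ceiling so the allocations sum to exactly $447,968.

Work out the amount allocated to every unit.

Total ownership shares = 7,722.
Pro-rata shares before constraints: Unit 1B 250,379.42; Unit 3A 13,284.73; Unit G2 87,191.91; Unit 2C 97,111.94.
Cap binds for Unit G2 ($73,250); residual $374,718 reallocated over remaining ownership shares 6,219.
Remaining shares: Unit 1B 260,055.14 → $260,055; Unit 3A 13,798.11 → $13,798; Unit 2C 100,864.76 → $100,865.

Unit 1B: $260,055 · Unit 3A: $13,798 · Unit G2: $73,250 · Unit 2C: $100,865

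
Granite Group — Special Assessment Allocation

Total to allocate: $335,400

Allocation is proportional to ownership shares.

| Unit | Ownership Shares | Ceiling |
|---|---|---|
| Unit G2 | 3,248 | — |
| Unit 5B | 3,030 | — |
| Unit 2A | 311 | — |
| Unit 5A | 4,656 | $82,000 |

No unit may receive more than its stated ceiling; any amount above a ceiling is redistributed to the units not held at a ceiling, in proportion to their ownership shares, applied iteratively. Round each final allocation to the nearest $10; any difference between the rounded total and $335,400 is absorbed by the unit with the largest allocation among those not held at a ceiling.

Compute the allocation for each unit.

Sum of ownership shares: 11,245.
Unconstrained shares: Unit G2 96,876.76; Unit 5B 90,374.57; Unit 2A 9,276.07; Unit 5A 138,872.60.
Held at cap: Unit 5A ($82,000); remaining pool $253,400 reallocated over remaining ownership shares 6,589.
Remaining shares: Unit G2 124,911.70 → $124,910; Unit 5B 116,527.85 → $116,530; Unit 2A 11,960.45 → $11,960.

Unit G2: $124,910 | Unit 5B: $116,530 | Unit 2A: $11,960 | Unit 5A: $82,000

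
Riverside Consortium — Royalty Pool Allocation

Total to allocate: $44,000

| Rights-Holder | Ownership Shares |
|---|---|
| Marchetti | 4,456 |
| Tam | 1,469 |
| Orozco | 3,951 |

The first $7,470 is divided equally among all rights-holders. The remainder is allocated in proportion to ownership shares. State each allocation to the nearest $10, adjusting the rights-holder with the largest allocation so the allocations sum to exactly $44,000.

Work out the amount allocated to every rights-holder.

First tranche $7,470 split equally: $2,490 each.
Remainder $36,530 by ownership shares (total 9,876): Marchetti 16,482.15 → $16,480; Tam 5,433.63 → $5,430; Orozco 14,614.22 → $14,610.
Rounding difference +$10 on remainder applied to Marchetti.
Totals: Marchetti $2,490 + $16,490 = $18,980; Tam $2,490 + $5,430 = $7,920; Orozco $2,490 + $14,610 = $17,100.

Marchetti: $18,980 | Tam: $7,920 | Orozco: $17,100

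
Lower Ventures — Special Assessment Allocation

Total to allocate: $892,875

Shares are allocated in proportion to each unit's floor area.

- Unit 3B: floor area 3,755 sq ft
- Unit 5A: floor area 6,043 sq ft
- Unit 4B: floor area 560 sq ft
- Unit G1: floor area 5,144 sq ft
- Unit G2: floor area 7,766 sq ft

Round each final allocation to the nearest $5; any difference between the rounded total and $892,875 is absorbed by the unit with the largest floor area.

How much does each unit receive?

Unit 3B: $144,095 | Unit 5A: $231,890 | Unit 4B: $21,490 | Unit G1: $197,395 | Unit G2: $298,005

Sum of floor area: 23,268.
Raw shares: Unit 3B 3,755/23,268 × $892,875 = 144,092.56; Unit 5A 6,043/23,268 × $892,875 = 231,891.16; Unit 4B 560/23,268 × $892,875 = 21,489.17; Unit G1 5,144/23,268 × $892,875 = 197,393.37; Unit G2 7,766/23,268 × $892,875 = 298,008.74.
Rounded to nearest $5: Unit 3B $144,095; Unit 5A $231,890; Unit 4B $21,490; Unit G1 $197,395; Unit G2 $298,010. Sum = $892,880.
Difference $892,875 − $892,880 = −$5 applied to largest floor area (Unit G2): Unit G2 becomes $298,005.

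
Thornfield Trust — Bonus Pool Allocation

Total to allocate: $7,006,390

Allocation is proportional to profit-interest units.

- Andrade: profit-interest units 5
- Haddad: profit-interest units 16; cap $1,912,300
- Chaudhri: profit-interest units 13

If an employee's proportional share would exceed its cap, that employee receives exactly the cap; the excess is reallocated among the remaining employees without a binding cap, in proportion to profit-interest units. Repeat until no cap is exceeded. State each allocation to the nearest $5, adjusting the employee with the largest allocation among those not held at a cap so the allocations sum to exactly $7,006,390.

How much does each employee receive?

Andrade: $1,415,025 | Haddad: $1,912,300 | Chaudhri: $3,679,065

Total profit-interest units = 34.
Proportional shares (ignoring caps): Andrade 1,030,351.47; Haddad 3,297,124.71; Chaudhri 2,678,913.82.
Held at cap: Haddad ($1,912,300); balance $5,094,090 reallocated over remaining profit-interest units 18.
Redistributed shares: Andrade 1,415,025.00 → $1,415,025; Chaudhri 3,679,065.00 → $3,679,065.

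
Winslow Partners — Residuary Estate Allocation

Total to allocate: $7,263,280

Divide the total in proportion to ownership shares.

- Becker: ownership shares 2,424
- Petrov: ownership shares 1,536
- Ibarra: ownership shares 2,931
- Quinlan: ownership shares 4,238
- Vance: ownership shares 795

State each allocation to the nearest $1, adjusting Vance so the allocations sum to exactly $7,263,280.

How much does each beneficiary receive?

Ownership shares total: 11,924.
Proportional shares: Becker 2,424/11,924 × $7,263,280 = 1,476,533.94; Petrov 1,536/11,924 × $7,263,280 = 935,625.47; Ibarra 2,931/11,924 × $7,263,280 = 1,785,363.44; Quinlan 4,238/11,924 × $7,263,280 = 2,581,497.87; Vance 795/11,924 × $7,263,280 = 484,259.28.
After rounding ($1): Becker $1,476,534; Petrov $935,625; Ibarra $1,785,363; Quinlan $2,581,498; Vance $484,259. Sum = $7,263,279.
Difference $7,263,280 − $7,263,279 = +$1 applied to Vance: Vance becomes $484,260.

Becker: $1,476,534 · Petrov: $935,625 · Ibarra: $1,785,363 · Quinlan: $2,581,498 · Vance: $484,260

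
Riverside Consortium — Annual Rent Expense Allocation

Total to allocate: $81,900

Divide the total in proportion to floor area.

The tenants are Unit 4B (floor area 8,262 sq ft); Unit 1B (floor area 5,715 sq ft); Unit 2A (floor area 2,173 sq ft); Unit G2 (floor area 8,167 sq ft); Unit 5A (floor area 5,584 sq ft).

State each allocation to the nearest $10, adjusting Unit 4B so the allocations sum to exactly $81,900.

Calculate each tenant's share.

Total floor area = 29,901.
Proportional shares: Unit 4B 8,262/29,901 × $81,900 = 22,629.94; Unit 1B 5,715/29,901 × $81,900 = 15,653.61; Unit 2A 2,173/29,901 × $81,900 = 5,951.93; Unit G2 8,167/29,901 × $81,900 = 22,369.73; Unit 5A 5,584/29,901 × $81,900 = 15,294.79.
At nearest $10: Unit 4B $22,630; Unit 1B $15,650; Unit 2A $5,950; Unit G2 $22,370; Unit 5A $15,290. Sum = $81,890.
Difference $81,900 − $81,890 = +$10 applied to Unit 4B: Unit 4B becomes $22,640.

Unit 4B: $22,640 | Unit 1B: $15,650 | Unit 2A: $5,950 | Unit G2: $22,370 | Unit 5A: $15,290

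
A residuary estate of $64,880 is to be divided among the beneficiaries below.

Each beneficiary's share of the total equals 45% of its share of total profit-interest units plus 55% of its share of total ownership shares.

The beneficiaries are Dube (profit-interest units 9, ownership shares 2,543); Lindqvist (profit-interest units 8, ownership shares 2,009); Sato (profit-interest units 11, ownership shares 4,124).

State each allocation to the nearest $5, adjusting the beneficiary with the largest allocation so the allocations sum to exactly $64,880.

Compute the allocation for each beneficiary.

Totals — profit-interest units 28, ownership shares 8,676.
Combined weights (45% profit-interest units + 55% ownership shares): Dube 0.3059; Lindqvist 0.2559; Sato 0.4382.
Pro-rata amounts: Dube 19,843.67; Lindqvist 16,604.64; Sato 28,431.68.
Rounded to nearest $5: Dube $19,845; Lindqvist $16,605; Sato $28,430. Sum = $64,880.
No rounding difference to absorb.

Dube: $19,845 · Lindqvist: $16,605 · Sato: $28,430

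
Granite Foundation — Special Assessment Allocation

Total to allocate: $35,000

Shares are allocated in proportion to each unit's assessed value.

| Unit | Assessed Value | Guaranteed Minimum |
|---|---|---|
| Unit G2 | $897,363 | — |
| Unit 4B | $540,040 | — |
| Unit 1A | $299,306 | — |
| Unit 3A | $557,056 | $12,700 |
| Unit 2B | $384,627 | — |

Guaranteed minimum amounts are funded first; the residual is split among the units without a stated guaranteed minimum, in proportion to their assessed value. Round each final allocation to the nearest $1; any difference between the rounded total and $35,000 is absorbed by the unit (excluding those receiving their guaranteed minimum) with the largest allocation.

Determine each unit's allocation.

Guaranteed amounts: Unit 3A $12,700. Remaining pool $22,300.
Remaining pool split over remaining assessed value 2,121,336: Unit G2 9,433.30 → $9,433; Unit 4B 5,677.03 → $5,677; Unit 1A 3,146.38 → $3,146; Unit 2B 4,043.29 → $4,043.
Rounding difference +$1 applied to Unit G2 → $9,434.

Unit G2: $9,434 | Unit 4B: $5,677 | Unit 1A: $3,146 | Unit 3A: $12,700 | Unit 2B: $4,043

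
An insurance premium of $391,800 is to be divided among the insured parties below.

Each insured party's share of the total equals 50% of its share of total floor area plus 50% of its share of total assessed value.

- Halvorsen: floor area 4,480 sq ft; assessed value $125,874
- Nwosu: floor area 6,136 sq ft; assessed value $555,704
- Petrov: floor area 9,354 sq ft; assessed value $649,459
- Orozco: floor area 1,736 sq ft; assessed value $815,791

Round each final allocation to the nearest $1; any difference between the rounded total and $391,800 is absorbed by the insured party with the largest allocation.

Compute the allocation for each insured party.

Halvorsen: $51,919; Nwosu: $106,087; Petrov: $143,685; Orozco: $90,109

Totals — floor area 21,706, assessed value 2,146,828.
Combined weights (50% floor area + 50% assessed value): Halvorsen 0.1325; Nwosu 0.2708; Petrov 0.3667; Orozco 0.2300.
Raw shares: Halvorsen 51,918.81; Nwosu 106,086.84; Petrov 143,685.02; Orozco 90,109.34.
At nearest $1: Halvorsen $51,919; Nwosu $106,087; Petrov $143,685; Orozco $90,109. Sum = $391,800.
Rounded total matches; no reconciliation needed.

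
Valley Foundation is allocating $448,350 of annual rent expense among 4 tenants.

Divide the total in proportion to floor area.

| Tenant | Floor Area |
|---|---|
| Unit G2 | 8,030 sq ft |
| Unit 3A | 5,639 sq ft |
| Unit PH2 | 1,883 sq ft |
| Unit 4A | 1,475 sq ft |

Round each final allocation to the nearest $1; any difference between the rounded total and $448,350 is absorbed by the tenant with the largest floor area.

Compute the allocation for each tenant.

Unit G2: $211,443 · Unit 3A: $148,485 · Unit PH2: $49,583 · Unit 4A: $38,839

Floor area total: 17,027.
Unrounded shares: Unit G2 8,030/17,027 × $448,350 = 211,443.62; Unit 3A 5,639/17,027 × $448,350 = 148,484.504; Unit PH2 1,883/17,027 × $448,350 = 49,582.61; Unit 4A 1,475/17,027 × $448,350 = 38,839.27.
Rounded to nearest $1: Unit G2 $211,444; Unit 3A $148,485; Unit PH2 $49,583; Unit 4A $38,839. Sum = $448,351.
Difference $448,350 − $448,351 = −$1 applied to largest floor area (Unit G2): Unit G2 becomes $211,443.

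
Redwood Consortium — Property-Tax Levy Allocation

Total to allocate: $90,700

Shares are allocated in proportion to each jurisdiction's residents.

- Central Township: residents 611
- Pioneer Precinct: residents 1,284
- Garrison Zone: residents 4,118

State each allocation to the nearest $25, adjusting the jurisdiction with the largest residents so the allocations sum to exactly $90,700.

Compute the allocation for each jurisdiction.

Residents total: 6,013.
Unrounded shares: Central Township 611/6,013 × $90,700 = 9,216.31; Pioneer Precinct 1,284/6,013 × $90,700 = 19,367.84; Garrison Zone 4,118/6,013 × $90,700 = 62,115.85.
Rounded to nearest $25: Central Township $9,225; Pioneer Precinct $19,375; Garrison Zone $62,125. Sum = $90,725.
Difference $90,700 − $90,725 = −$25 applied to largest residents (Garrison Zone): Garrison Zone becomes $62,100.

Central Township: $9,225; Pioneer Precinct: $19,375; Garrison Zone: $62,100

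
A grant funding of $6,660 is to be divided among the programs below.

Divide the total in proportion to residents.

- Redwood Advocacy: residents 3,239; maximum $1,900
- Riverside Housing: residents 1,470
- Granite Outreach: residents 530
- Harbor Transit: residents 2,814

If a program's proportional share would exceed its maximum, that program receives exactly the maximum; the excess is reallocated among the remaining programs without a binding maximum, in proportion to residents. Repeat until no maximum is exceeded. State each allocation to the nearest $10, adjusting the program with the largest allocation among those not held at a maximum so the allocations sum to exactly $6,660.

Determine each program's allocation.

Redwood Advocacy: $1,900 | Riverside Housing: $1,450 | Granite Outreach: $520 | Harbor Transit: $2,790

Residents total: 8,053.
Unconstrained shares: Redwood Advocacy 2,678.72; Riverside Housing 1,215.72; Granite Outreach 438.32; Harbor Transit 2,327.24.
Held at cap: Redwood Advocacy ($1,900); remaining pool $4,760 reallocated over remaining residents 4,814.
Shares after redistribution: Riverside Housing 1,453.51 → $1,450; Granite Outreach 524.05 → $520; Harbor Transit 2,782.43 → $2,780.
Rounding difference +$10 applied to Harbor Transit → $2,790.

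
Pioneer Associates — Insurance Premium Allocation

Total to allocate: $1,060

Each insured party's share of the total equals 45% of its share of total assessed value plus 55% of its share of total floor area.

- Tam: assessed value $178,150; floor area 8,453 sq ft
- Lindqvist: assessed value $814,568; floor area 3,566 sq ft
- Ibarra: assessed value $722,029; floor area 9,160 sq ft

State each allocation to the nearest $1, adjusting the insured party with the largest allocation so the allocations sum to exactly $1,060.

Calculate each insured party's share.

Totals — assessed value 1,714,747, floor area 21,179.
Composite weights (45% assessed value + 55% floor area): Tam 0.2663; Lindqvist 0.3064; Ibarra 0.4274.
Raw shares: Tam 282.24; Lindqvist 324.75; Ibarra 453.00.
After rounding ($1): Tam $282; Lindqvist $325; Ibarra $453. Sum = $1,060.
Sum already equals the total — no adjustment.

Tam: $282 · Lindqvist: $325 · Ibarra: $453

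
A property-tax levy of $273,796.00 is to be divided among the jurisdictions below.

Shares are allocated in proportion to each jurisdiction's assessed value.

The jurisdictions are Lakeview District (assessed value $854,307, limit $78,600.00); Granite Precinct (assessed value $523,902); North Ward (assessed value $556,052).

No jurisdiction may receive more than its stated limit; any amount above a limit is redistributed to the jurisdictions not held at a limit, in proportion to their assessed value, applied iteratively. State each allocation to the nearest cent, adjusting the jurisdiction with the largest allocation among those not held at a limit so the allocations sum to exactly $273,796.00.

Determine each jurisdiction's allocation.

Combined assessed value = 1,934,261.
Pro-rata shares before constraints: Lakeview District 120,927.7545; Granite Precinct 74,158.6952; North Ward 78,709.5503.
Held at cap: Lakeview District ($78,600.00); residual $195,196.00 reallocated over remaining assessed value 1,079,954.
Remaining shares: Granite Precinct 94,692.5284 → $94,692.53; North Ward 100,503.4716 → $100,503.47.

Lakeview District: $78,600.00 · Granite Precinct: $94,692.53 · North Ward: $100,503.47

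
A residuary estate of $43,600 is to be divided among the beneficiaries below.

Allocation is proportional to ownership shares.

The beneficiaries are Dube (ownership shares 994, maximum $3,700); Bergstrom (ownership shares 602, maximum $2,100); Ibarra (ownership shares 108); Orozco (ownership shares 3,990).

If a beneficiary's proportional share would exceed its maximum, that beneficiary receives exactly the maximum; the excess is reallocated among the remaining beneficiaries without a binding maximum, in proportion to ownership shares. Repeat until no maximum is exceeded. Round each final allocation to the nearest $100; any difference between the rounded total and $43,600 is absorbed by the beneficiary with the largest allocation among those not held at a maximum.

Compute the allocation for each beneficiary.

Ownership shares total: 5,694.
Unconstrained shares: Dube 7,611.24; Bergstrom 4,609.62; Ibarra 826.98; Orozco 30,552.16.
Held at cap: Dube ($3,700), Bergstrom ($2,100); residual $37,800 reallocated over remaining ownership shares 4,098.
Redistributed shares: Ibarra 996.19 → $1,000; Orozco 36,803.81 → $36,800.

Dube: $3,700; Bergstrom: $2,100; Ibarra: $1,000; Orozco: $36,800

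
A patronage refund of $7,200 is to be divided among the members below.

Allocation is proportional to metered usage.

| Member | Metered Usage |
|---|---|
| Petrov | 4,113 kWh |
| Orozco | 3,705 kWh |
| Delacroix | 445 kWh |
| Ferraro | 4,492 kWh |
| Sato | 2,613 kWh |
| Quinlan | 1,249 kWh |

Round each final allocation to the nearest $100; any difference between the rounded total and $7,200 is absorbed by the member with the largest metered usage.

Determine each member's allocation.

Petrov: $1,800 · Orozco: $1,600 · Delacroix: $200 · Ferraro: $2,000 · Sato: $1,100 · Quinlan: $500

Total metered usage = 4,113 + 3,705 + 445 + 4,492 + 2,613 + 1,249 = 16,617.
Raw shares: Petrov 1,782.13; Orozco 1,605.34; Delacroix 192.81; Ferraro 1,946.34; Sato 1,132.19; Quinlan 541.18.
At nearest $100: Petrov $1,800; Orozco $1,600; Delacroix $200; Ferraro $1,900; Sato $1,100; Quinlan $500. Sum = $7,100.
Difference $7,200 − $7,100 = +$100 applied to largest metered usage (Ferraro): Ferraro becomes $2,000.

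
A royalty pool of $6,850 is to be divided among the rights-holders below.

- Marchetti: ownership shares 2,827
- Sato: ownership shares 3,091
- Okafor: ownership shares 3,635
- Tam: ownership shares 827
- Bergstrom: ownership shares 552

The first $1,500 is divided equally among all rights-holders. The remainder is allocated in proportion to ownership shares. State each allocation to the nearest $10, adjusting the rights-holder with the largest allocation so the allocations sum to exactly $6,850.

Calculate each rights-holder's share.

$1,500 shared equally gives $300 per rights-holder.
Remainder $5,350 by ownership shares (total 10,932): Marchetti 1,383.50 → $1,380; Sato 1,512.70 → $1,510; Okafor 1,778.93 → $1,780; Tam 404.72 → $400; Bergstrom 270.14 → $270.
Rounding difference +$10 on remainder applied to Okafor.
Totals: Marchetti $300 + $1,380 = $1,680; Sato $300 + $1,510 = $1,810; Okafor $300 + $1,790 = $2,090; Tam $300 + $400 = $700; Bergstrom $300 + $270 = $570.

Marchetti: $1,680; Sato: $1,810; Okafor: $2,090; Tam: $700; Bergstrom: $570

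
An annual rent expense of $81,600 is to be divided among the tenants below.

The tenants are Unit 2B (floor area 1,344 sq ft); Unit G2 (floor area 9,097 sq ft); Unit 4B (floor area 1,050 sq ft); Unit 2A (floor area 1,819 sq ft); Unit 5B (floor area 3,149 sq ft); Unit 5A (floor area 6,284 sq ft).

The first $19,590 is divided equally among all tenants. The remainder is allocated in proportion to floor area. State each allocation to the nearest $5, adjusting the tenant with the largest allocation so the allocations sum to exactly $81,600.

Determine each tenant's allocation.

Unit 2B: $6,930 · Unit G2: $28,065 · Unit 4B: $6,130 · Unit 2A: $8,225 · Unit 5B: $11,850 · Unit 5A: $20,400

Equal tier: $19,590 ÷ 6 = $3,265 apiece.
Remainder $62,010 by floor area (total 22,743): Unit 2B 3,664.49 → $3,665; Unit G2 24,803.45 → $24,805; Unit 4B 2,862.88 → $2,865; Unit 2A 4,959.60 → $4,960; Unit 5B 8,585.92 → $8,585; Unit 5A 17,133.66 → $17,135.
Rounding difference −$5 on remainder applied to Unit G2.
Totals: Unit 2B $3,265 + $3,665 = $6,930; Unit G2 $3,265 + $24,800 = $28,065; Unit 4B $3,265 + $2,865 = $6,130; Unit 2A $3,265 + $4,960 = $8,225; Unit 5B $3,265 + $8,585 = $11,850; Unit 5A $3,265 + $17,135 = $20,400.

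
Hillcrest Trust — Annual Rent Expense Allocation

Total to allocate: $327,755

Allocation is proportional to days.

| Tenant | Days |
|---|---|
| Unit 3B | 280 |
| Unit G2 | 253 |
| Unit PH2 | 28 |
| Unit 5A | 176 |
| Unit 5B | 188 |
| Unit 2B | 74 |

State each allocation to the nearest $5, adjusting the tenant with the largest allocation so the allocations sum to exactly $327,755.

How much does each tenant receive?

Sum of days: 999.
Proportional shares: Unit 3B 280/999 × $327,755 = 91,863.26; Unit G2 253/999 × $327,755 = 83,005.02; Unit PH2 28/999 × $327,755 = 9,186.33; Unit 5A 176/999 × $327,755 = 57,742.62; Unit 5B 188/999 × $327,755 = 61,679.62; Unit 2B 74/999 × $327,755 = 24,278.15.
At nearest $5: Unit 3B $91,865; Unit G2 $83,005; Unit PH2 $9,185; Unit 5A $57,745; Unit 5B $61,680; Unit 2B $24,280. Sum = $327,760.
Difference $327,755 − $327,760 = −$5 applied to largest allocation (Unit 3B): Unit 3B becomes $91,860.

Unit 3B: $91,860; Unit G2: $83,005; Unit PH2: $9,185; Unit 5A: $57,745; Unit 5B: $61,680; Unit 2B: $24,280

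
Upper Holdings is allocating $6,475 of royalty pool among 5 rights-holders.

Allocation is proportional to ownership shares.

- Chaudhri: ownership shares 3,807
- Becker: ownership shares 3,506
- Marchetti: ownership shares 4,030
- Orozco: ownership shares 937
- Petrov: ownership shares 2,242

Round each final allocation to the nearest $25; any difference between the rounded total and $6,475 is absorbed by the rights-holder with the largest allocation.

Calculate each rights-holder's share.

Chaudhri: $1,700 | Becker: $1,575 | Marchetti: $1,775 | Orozco: $425 | Petrov: $1,000

Ownership shares total: 14,522.
Pro-rata amounts: Chaudhri 3,807/14,522 × $6,475 = 1,697.45; Becker 3,506/14,522 × $6,475 = 1,563.24; Marchetti 4,030/14,522 × $6,475 = 1,796.88; Orozco 937/14,522 × $6,475 = 417.79; Petrov 2,242/14,522 × $6,475 = 999.65.
After rounding ($25): Chaudhri $1,700; Becker $1,575; Marchetti $1,800; Orozco $425; Petrov $1,000. Sum = $6,500.
Difference $6,475 − $6,500 = −$25 applied to largest allocation (Marchetti): Marchetti becomes $1,775.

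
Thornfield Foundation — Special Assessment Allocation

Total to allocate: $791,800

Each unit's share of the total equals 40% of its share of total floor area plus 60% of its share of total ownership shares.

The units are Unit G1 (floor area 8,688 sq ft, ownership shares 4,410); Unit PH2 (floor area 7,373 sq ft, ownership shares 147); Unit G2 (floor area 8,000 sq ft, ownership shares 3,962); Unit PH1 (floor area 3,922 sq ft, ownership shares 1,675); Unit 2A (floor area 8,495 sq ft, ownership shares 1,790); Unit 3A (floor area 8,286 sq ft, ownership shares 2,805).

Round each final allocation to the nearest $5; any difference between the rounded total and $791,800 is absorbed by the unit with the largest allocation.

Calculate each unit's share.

Floor area total 44,764; ownership shares total 14,789.
Blended shares (40% floor area + 60% ownership shares): Unit G1 0.2566; Unit PH2 0.0718; Unit G2 0.2322; Unit PH1 0.1030; Unit 2A 0.1485; Unit 3A 0.1878.
Proportional shares: Unit G1 203,136.75; Unit PH2 56,888.61; Unit G2 183,877.42; Unit PH1 81,556.93; Unit 2A 117,606.65; Unit 3A 148,733.64.
After rounding ($5): Unit G1 $203,135; Unit PH2 $56,890; Unit G2 $183,875; Unit PH1 $81,555; Unit 2A $117,605; Unit 3A $148,735. Sum = $791,795.
Difference $791,800 − $791,795 = +$5 applied to largest allocation (Unit G1): Unit G1 becomes $203,140.

Unit G1: $203,140; Unit PH2: $56,890; Unit G2: $183,875; Unit PH1: $81,555; Unit 2A: $117,605; Unit 3A: $148,735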